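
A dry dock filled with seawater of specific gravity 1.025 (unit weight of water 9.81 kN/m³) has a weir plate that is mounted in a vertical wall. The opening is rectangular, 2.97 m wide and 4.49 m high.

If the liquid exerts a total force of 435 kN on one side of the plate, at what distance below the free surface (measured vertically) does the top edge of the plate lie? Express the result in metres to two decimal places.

d_top ≈ 1.00 m

γ = 1.025 × 9.81 = 10.05525 kN/m³.
A = 2.97 × 4.49 = 13.3353 m².
From F = γ·h_c·A, the centroid depth is h_c = 435/(10.05525 × 13.3353) = 3.2441 m.
The centroid lies 4.49/2 = 2.245 m below the top edge, so the top edge sits at h_top = 3.2441 − 2.245 = 0.9991 m below the surface.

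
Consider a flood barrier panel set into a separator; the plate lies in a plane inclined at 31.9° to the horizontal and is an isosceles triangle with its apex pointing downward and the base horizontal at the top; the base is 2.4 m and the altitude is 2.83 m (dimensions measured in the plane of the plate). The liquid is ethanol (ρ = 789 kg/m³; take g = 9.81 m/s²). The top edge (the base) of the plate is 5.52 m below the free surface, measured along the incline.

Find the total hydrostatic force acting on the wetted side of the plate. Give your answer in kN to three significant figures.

F ≈ 89.8 kN

γ = ρg = 789 × 9.81 / 1000 = 7.74009 kN/m³.
Let θ = 31.9° be the plate's angle to the horizontal; measure y along the incline from where the plane meets the free surface. Vertical depth h = y·sinθ with sinθ = 0.528438.
With the apex down, the centroid sits h/3 = 2.83/3 = 0.943333 m below the base (the top edge), so y_c = 5.52 + 0.943333 = 6.46333 m and h_c = 6.46333 × 0.528438 = 3.41547 m.
A = ½ × 2.4 × 2.83 = 3.396 m².
Resultant F = γ·h_c·A = 7.74009 × 3.41547 × 3.396 = 89.7768 kN.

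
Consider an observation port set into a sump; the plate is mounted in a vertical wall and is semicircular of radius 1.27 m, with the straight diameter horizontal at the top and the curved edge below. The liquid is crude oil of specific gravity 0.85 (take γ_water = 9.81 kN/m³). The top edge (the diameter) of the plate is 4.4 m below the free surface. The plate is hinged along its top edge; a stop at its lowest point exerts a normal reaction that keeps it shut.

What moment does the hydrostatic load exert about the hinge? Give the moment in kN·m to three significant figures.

γ = 0.85 × 9.81 = 8.3385 kN/m³.
The centroid of a semicircle lies 4r/(3π) = 0.539005 m from the diameter, here below the top edge, so the centroid depth is h_c = 4.4 + 0.539005 = 4.939 m.
A = πr²/2 = π × 1.27²/2 = 2.53354 m².
Resultant F = γ·h_c·A = 8.3385 × 4.939 × 2.53354 = 104.341 kN.
I_c = (π/8 − 8/(9π))·r⁴ = 0.109757 × 1.27⁴ = 0.285527 m⁴.
Centre of pressure: y_p = y_c + I_c/(y_c·A) = 4.939 + 0.285527/(4.939 × 2.53354) = 4.939 + 0.0228181 = 4.96182 m along the plane.
The resultant acts 0.539005 + 0.0228181 = 0.561823 m (along the plate) below the hinge at the top edge, so the moment about the hinge is M = F × 0.561823 = 104.341 × 0.561823 = 58.6212 kN·m.

M ≈ 58.6 kN·m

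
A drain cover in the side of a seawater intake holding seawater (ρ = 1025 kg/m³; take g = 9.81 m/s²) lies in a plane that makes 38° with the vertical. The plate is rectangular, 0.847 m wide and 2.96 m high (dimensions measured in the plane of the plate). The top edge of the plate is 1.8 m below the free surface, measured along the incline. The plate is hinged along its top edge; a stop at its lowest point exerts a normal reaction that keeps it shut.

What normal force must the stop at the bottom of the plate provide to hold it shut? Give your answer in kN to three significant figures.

P ≈ 37.5 kN

γ = ρg = 1025 × 9.81 / 1000 = 10.05525 kN/m³.
The plate makes 38° with the vertical, i.e. θ = 90° − 38° = 52° to the horizontal. Measuring y along the incline from the free-surface line, vertical depth h = y·sinθ with sinθ = 0.788011.
The centroid lies 2.96/2 = 1.48 m below the top edge, so y_c = 1.8 + 1.48 = 3.28 m and h_c = 3.28 × 0.788011 = 2.58468 m.
A = 0.847 × 2.96 = 2.50712 m².
Resultant F = γ·h_c·A = 10.05525 × 2.58468 × 2.50712 = 65.1591 kN.
I_c = b·h³/12 = 0.847 × 2.96³/12 = 1.83053 m⁴.
Centre of pressure: y_p = y_c + I_c/(y_c·A) = 3.28 + 1.83053/(3.28 × 2.50712) = 3.28 + 0.222601 = 3.5026 m along the plane.
The resultant acts 1.48 + 0.222601 = 1.7026 m (along the plate) below the hinge at the top edge, so the moment about the hinge is M = F × 1.7026 = 65.1591 × 1.7026 = 110.94 kN·m.
A normal force at the bottom, 2.96 m from the hinge, must supply this moment: P = 110.94/2.96 = 37.4797 kN.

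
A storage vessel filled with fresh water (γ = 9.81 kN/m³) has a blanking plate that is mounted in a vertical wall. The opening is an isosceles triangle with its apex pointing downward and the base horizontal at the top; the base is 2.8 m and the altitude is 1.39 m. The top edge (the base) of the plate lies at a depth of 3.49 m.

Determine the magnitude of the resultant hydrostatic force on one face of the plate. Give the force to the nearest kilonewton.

F ≈ 75 kN

γ = 9.81 kN/m³.
With the apex down, the centroid sits h/3 = 1.39/3 = 0.463333 m below the base (the top edge), so the centroid depth is h_c = 3.49 + 0.463333 = 3.95333 m.
A = ½ × 2.8 × 1.39 = 1.946 m².
Resultant F = γ·h_c·A = 9.81 × 3.95333 × 1.946 = 75.4701 kN.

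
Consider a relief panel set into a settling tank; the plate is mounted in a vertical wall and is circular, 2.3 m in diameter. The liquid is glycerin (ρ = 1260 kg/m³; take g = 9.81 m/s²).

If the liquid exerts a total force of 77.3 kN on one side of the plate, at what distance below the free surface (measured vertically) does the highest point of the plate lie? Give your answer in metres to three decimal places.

γ = ρg = 1260 × 9.81 / 1000 = 12.3606 kN/m³.
A = π(1.15)² = 4.15476 m².
From F = γ·h_c·A, the centroid depth is h_c = 77.3/(12.3606 × 4.15476) = 1.5052 m.
The centroid is at the centre, 1.15 m below the top of the plate, so the highest point sits at h_top = 1.5052 − 1.15 = 0.3552 m below the surface.

d_top ≈ 0.355 m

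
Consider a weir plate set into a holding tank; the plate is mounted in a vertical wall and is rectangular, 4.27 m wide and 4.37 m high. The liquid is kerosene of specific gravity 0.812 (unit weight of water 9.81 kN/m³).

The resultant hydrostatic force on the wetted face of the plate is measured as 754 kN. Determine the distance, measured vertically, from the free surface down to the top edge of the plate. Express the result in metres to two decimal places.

γ = 0.812 × 9.81 = 7.96572 kN/m³.
A = 4.27 × 4.37 = 18.6599 m².
From F = γ·h_c·A, the centroid depth is h_c = 754/(7.96572 × 18.6599) = 5.07267 m.
The centroid lies 4.37/2 = 2.185 m below the top edge, so the top edge sits at h_top = 5.07267 − 2.185 = 2.88767 m below the surface.

d_top ≈ 2.89 m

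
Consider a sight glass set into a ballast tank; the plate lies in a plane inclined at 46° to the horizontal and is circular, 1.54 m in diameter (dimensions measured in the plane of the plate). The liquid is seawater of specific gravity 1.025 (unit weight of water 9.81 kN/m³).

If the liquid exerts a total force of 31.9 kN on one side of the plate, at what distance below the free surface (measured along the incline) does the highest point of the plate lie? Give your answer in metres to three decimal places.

γ = 1.025 × 9.81 = 10.05525 kN/m³.
A = π(0.77)² = 1.86265 m².
From F = γ·h_c·A, the centroid depth is h_c = 31.9/(10.05525 × 1.86265) = 1.7032 m.
Let θ = 46° be the plate's angle to the horizontal; measure y along the incline from where the plane meets the free surface. Vertical depth h = y·sinθ with sinθ = 0.719340.
Along the incline, y_c = h_c/sinθ = 1.7032/0.719340 = 2.36773 m.
The centroid is at the centre, 0.77 m below the top of the plate, so the highest point sits at y_top = 2.36773 − 0.77 = 1.59773 m along the incline.

y_top ≈ 1.598 m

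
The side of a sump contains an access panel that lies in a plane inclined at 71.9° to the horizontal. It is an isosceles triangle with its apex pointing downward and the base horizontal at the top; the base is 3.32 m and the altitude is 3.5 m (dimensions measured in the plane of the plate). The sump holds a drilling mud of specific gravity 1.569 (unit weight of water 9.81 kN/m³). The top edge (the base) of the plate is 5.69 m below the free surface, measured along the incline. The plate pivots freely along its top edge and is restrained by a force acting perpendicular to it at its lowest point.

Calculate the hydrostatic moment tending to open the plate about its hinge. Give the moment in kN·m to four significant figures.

γ = 1.569 × 9.81 = 15.39189 kN/m³.
Let θ = 71.9° be the plate's angle to the horizontal; measure y along the incline from where the plane meets the free surface. Vertical depth h = y·sinθ with sinθ = 0.950516.
With the apex down, the centroid sits h/3 = 3.5/3 = 1.16667 m below the base (the top edge), so y_c = 5.69 + 1.16667 = 6.85667 m and h_c = 6.85667 × 0.950516 = 6.51737 m.
A = ½ × 3.32 × 3.5 = 5.81 m².
Resultant F = γ·h_c·A = 15.39189 × 6.51737 × 5.81 = 582.828 kN.
I_c = b·h³/36 = 3.32 × 3.5³/36 = 3.95403 m⁴.
Centre of pressure: y_p = y_c + I_c/(y_c·A) = 6.85667 + 3.95403/(6.85667 × 5.81) = 6.85667 + 0.0992546 = 6.95592 m along the plane.
The resultant acts 1.16667 + 0.0992546 = 1.26592 m (along the plate) below the hinge at the top edge, so the moment about the hinge is M = F × 1.26592 = 582.828 × 1.26592 = 737.814 kN·m.

M ≈ 737.8 kN·m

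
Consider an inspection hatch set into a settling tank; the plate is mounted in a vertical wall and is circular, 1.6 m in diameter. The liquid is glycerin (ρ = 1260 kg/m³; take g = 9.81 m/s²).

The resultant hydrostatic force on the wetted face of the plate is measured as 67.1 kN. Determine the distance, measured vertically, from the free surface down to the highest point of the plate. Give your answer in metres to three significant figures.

d_top ≈ 1.90 m

γ = ρg = 1260 × 9.81 / 1000 = 12.3606 kN/m³.
A = π(0.8)² = 2.01062 m².
From F = γ·h_c·A, the centroid depth is h_c = 67.1/(12.3606 × 2.01062) = 2.69993 m.
The centroid is at the centre, 0.8 m below the top of the plate, so the highest point sits at h_top = 2.69993 − 0.8 = 1.89993 m below the surface.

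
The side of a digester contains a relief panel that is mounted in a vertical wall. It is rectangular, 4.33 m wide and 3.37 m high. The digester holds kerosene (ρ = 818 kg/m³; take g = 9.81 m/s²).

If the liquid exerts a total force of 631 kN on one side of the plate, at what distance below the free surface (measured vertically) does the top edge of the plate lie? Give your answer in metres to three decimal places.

γ = ρg = 818 × 9.81 / 1000 = 8.02458 kN/m³.
A = 4.33 × 3.37 = 14.5921 m².
From F = γ·h_c·A, the centroid depth is h_c = 631/(8.02458 × 14.5921) = 5.38877 m.
The centroid lies 3.37/2 = 1.685 m below the top edge, so the top edge sits at h_top = 5.38877 − 1.685 = 3.70377 m below the surface.

d_top ≈ 3.704 m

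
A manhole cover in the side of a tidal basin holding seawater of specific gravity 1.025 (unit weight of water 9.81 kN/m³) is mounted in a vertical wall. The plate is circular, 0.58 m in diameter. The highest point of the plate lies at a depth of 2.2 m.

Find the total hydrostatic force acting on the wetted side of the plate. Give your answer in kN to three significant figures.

γ = 1.025 × 9.81 = 10.05525 kN/m³.
The centroid is at the centre, 0.29 m below the top of the plate, so the centroid depth is h_c = 2.2 + 0.29 = 2.49 m.
A = π(0.29)² = 0.264208 m².
Resultant F = γ·h_c·A = 10.05525 × 2.49 × 0.264208 = 6.61513 kN.

F ≈ 6.62 kN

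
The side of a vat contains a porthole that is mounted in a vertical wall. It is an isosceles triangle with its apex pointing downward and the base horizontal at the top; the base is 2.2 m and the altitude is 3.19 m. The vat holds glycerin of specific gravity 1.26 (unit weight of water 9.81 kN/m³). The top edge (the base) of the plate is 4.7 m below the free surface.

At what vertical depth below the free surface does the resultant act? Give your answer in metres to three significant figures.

γ = 1.26 × 9.81 = 12.3606 kN/m³.
With the apex down, the centroid sits h/3 = 3.19/3 = 1.06333 m below the base (the top edge), so the centroid depth is h_c = 4.7 + 1.06333 = 5.76333 m.
A = ½ × 2.2 × 3.19 = 3.509 m².
Resultant F = γ·h_c·A = 12.3606 × 5.76333 × 3.509 = 249.975 kN.
I_c = b·h³/36 = 2.2 × 3.19³/36 = 1.98377 m⁴.
Centre of pressure: y_p = y_c + I_c/(y_c·A) = 5.76333 + 1.98377/(5.76333 × 3.509) = 5.76333 + 0.0980922 = 5.86142 m along the plane.

h_p = 5.86 m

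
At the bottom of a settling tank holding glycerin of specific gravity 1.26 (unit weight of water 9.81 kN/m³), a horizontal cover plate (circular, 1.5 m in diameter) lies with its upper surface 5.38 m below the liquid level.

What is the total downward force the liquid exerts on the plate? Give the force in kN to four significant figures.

F ≈ 117.5 kN

γ = 1.26 × 9.81 = 12.3606 kN/m³.
The plate is horizontal, so pressure is uniform at p = γ·h = 12.3606 × 5.38 = 66.5 kN/m².
A = π(0.75)² = 1.76715 m².
F = p·A = 66.5 × 1.76715 = 117.515 kN.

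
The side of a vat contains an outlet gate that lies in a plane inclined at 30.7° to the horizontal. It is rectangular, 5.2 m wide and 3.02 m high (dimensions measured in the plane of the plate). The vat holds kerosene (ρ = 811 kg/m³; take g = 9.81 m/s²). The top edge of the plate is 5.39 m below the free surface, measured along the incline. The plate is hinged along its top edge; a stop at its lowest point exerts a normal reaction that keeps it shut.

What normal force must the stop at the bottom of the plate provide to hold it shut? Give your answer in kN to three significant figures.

γ = ρg = 811 × 9.81 / 1000 = 7.95591 kN/m³.
Let θ = 30.7° be the plate's angle to the horizontal; measure y along the incline from where the plane meets the free surface. Vertical depth h = y·sinθ with sinθ = 0.510543.
The centroid lies 3.02/2 = 1.51 m below the top edge, so y_c = 5.39 + 1.51 = 6.9 m and h_c = 6.9 × 0.510543 = 3.52275 m.
A = 5.2 × 3.02 = 15.704 m².
Resultant F = γ·h_c·A = 7.95591 × 3.52275 × 15.704 = 440.131 kN.
I_c = b·h³/12 = 5.2 × 3.02³/12 = 11.9356 m⁴.
Centre of pressure: y_p = y_c + I_c/(y_c·A) = 6.9 + 11.9356/(6.9 × 15.704) = 6.9 + 0.11015 = 7.01015 m along the plane.
The resultant acts 1.51 + 0.11015 = 1.62015 m (along the plate) below the hinge at the top edge, so the moment about the hinge is M = F × 1.62015 = 440.131 × 1.62015 = 713.078 kN·m.
A normal force at the bottom, 3.02 m from the hinge, must supply this moment: P = 713.078/3.02 = 236.119 kN.

P ≈ 236 kN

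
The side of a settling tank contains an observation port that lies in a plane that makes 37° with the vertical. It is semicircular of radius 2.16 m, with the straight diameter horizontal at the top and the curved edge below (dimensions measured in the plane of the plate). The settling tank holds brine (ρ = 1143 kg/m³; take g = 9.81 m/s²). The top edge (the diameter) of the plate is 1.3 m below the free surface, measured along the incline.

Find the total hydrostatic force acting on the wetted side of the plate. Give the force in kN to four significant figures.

F ≈ 145.5 kN

γ = ρg = 1143 × 9.81 / 1000 = 11.21283 kN/m³.
The plate makes 37° with the vertical, i.e. θ = 90° − 37° = 53° to the horizontal. Measuring y along the incline from the free-surface line, vertical depth h = y·sinθ with sinθ = 0.798636.
The centroid of a semicircle lies 4r/(3π) = 0.916732 m from the diameter, here below the top edge, so y_c = 1.3 + 0.916732 = 2.21673 m and h_c = 2.21673 × 0.798636 = 1.77036 m.
A = πr²/2 = π × 2.16²/2 = 7.32871 m².
Resultant F = γ·h_c·A = 11.21283 × 1.77036 × 7.32871 = 145.48 kN.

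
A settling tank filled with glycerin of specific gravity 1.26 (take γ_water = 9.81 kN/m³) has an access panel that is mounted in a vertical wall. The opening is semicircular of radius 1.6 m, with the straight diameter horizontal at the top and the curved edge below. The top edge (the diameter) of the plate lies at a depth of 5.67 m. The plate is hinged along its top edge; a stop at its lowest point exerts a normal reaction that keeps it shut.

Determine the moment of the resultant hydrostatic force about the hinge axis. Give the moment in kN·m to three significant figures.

M ≈ 223 kN·m

γ = 1.26 × 9.81 = 12.3606 kN/m³.
The centroid of a semicircle lies 4r/(3π) = 0.679061 m from the diameter, here below the top edge, so the centroid depth is h_c = 5.67 + 0.679061 = 6.34906 m.
A = πr²/2 = π × 1.6²/2 = 4.02124 m².
Resultant F = γ·h_c·A = 12.3606 × 6.34906 × 4.02124 = 315.58 kN.
I_c = (π/8 − 8/(9π))·r⁴ = 0.109757 × 1.6⁴ = 0.719303 m⁴.
Centre of pressure: y_p = y_c + I_c/(y_c·A) = 6.34906 + 0.719303/(6.34906 × 4.02124) = 6.34906 + 0.0281736 = 6.37723 m along the plane.
The resultant acts 0.679061 + 0.0281736 = 0.707235 m (along the plate) below the hinge at the top edge, so the moment about the hinge is M = F × 0.707235 = 315.58 × 0.707235 = 223.189 kN·m.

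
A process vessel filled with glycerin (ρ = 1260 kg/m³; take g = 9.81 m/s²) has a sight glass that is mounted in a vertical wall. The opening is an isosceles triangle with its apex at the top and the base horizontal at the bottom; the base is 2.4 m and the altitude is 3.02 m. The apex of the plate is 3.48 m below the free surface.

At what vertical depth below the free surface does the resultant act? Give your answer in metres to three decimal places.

γ = ρg = 1260 × 9.81 / 1000 = 12.3606 kN/m³.
With the apex up, the centroid sits 2h/3 = 2 × 3.02/3 = 2.01333 m below the apex, so the centroid depth is h_c = 3.48 + 2.01333 = 5.49333 m.
A = ½ × 2.4 × 3.02 = 3.624 m².
Resultant F = γ·h_c·A = 12.3606 × 5.49333 × 3.624 = 246.073 kN.
I_c = b·h³/36 = 2.4 × 3.02³/36 = 1.83624 m⁴.
Centre of pressure: y_p = y_c + I_c/(y_c·A) = 5.49333 + 1.83624/(5.49333 × 3.624) = 5.49333 + 0.0922371 = 5.58557 m along the plane.

h_p = 5.586 m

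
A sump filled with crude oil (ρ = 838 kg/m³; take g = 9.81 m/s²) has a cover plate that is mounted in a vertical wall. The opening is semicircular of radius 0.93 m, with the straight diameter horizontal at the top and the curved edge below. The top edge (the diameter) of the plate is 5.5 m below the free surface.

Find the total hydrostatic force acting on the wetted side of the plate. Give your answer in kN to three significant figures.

F ≈ 65.8 kN

γ = ρg = 838 × 9.81 / 1000 = 8.22078 kN/m³.
The centroid of a semicircle lies 4r/(3π) = 0.394704 m from the diameter, here below the top edge, so the centroid depth is h_c = 5.5 + 0.394704 = 5.8947 m.
A = πr²/2 = π × 0.93²/2 = 1.35858 m².
Resultant F = γ·h_c·A = 8.22078 × 5.8947 × 1.35858 = 65.8355 kN.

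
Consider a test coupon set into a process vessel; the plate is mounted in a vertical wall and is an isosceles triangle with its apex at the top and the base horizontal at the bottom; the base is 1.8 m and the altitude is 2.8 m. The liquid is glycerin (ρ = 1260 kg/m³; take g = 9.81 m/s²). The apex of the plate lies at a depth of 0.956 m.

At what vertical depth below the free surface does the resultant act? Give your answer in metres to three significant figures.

γ = ρg = 1260 × 9.81 / 1000 = 12.3606 kN/m³.
With the apex up, the centroid sits 2h/3 = 2 × 2.8/3 = 1.86667 m below the apex, so the centroid depth is h_c = 0.956 + 1.86667 = 2.82267 m.
A = ½ × 1.8 × 2.8 = 2.52 m².
Resultant F = γ·h_c·A = 12.3606 × 2.82267 × 2.52 = 87.9225 kN.
I_c = b·h³/36 = 1.8 × 2.8³/36 = 1.0976 m⁴.
Centre of pressure: y_p = y_c + I_c/(y_c·A) = 2.82267 + 1.0976/(2.82267 × 2.52) = 2.82267 + 0.154306 = 2.97698 m along the plane.

h_p = 2.98 m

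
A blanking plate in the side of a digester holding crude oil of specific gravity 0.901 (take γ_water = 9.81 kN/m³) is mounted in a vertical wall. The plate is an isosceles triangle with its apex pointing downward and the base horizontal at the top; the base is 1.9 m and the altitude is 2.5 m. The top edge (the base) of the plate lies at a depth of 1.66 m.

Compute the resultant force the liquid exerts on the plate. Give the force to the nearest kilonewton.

F ≈ 52 kN

γ = 0.901 × 9.81 = 8.83881 kN/m³.
With the apex down, the centroid sits h/3 = 2.5/3 = 0.833333 m below the base (the top edge), so the centroid depth is h_c = 1.66 + 0.833333 = 2.49333 m.
A = ½ × 1.9 × 2.5 = 2.375 m².
Resultant F = γ·h_c·A = 8.83881 × 2.49333 × 2.375 = 52.3404 kN.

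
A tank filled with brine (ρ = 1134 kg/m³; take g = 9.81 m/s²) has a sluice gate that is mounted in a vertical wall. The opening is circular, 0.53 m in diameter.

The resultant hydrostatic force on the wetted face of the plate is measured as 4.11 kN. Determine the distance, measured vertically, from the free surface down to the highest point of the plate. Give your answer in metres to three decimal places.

γ = ρg = 1134 × 9.81 / 1000 = 11.12454 kN/m³.
A = π(0.265)² = 0.220618 m².
From F = γ·h_c·A, the centroid depth is h_c = 4.11/(11.12454 × 0.220618) = 1.67463 m.
The centroid is at the centre, 0.265 m below the top of the plate, so the highest point sits at h_top = 1.67463 − 0.265 = 1.40963 m below the surface.

d_top ≈ 1.410 m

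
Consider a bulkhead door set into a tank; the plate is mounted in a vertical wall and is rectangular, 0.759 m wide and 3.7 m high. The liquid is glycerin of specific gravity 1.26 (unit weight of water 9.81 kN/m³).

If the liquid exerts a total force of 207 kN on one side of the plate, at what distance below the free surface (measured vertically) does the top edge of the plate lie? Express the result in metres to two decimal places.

d_top ≈ 4.11 m

γ = 1.26 × 9.81 = 12.3606 kN/m³.
A = 0.759 × 3.7 = 2.8083 m².
From F = γ·h_c·A, the centroid depth is h_c = 207/(12.3606 × 2.8083) = 5.96331 m.
The centroid lies 3.7/2 = 1.85 m below the top edge, so the top edge sits at h_top = 5.96331 − 1.85 = 4.11331 m below the surface.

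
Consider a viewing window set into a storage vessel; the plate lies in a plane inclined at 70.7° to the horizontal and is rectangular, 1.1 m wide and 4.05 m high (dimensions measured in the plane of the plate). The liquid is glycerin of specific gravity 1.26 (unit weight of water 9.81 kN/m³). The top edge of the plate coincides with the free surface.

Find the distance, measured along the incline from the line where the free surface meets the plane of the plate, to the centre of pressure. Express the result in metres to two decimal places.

γ = 1.26 × 9.81 = 12.3606 kN/m³.
Let θ = 70.7° be the plate's angle to the horizontal; measure y along the incline from where the plane meets the free surface. Vertical depth h = y·sinθ with sinθ = 0.943801.
The centroid lies 4.05/2 = 2.025 m below the top edge, so y_c = 2.025 m and h_c = 2.025 × 0.943801 = 1.9112 m.
A = 1.1 × 4.05 = 4.455 m².
Resultant F = γ·h_c·A = 12.3606 × 1.9112 × 4.455 = 105.243 kN.
I_c = b·h³/12 = 1.1 × 4.05³/12 = 6.08943 m⁴.
Centre of pressure: y_p = y_c + I_c/(y_c·A) = 2.025 + 6.08943/(2.025 × 4.455) = 2.025 + 0.675 = 2.7 m along the plane.

y_p = 2.70 m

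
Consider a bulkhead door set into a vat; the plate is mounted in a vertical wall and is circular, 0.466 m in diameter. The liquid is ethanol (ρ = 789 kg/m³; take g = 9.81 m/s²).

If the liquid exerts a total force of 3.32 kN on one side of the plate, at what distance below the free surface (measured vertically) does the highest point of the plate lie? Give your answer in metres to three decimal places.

γ = ρg = 789 × 9.81 / 1000 = 7.74009 kN/m³.
A = π(0.233)² = 0.170554 m².
From F = γ·h_c·A, the centroid depth is h_c = 3.32/(7.74009 × 0.170554) = 2.51495 m.
The centroid is at the centre, 0.233 m below the top of the plate, so the highest point sits at h_top = 2.51495 − 0.233 = 2.28195 m below the surface.

d_top ≈ 2.282 m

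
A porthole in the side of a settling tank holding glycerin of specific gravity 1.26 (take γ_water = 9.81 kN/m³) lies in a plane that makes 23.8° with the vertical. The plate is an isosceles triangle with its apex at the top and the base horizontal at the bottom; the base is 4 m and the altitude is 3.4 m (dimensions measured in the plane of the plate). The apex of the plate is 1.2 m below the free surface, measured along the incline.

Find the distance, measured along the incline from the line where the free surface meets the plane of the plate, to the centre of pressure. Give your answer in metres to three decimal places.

γ = 1.26 × 9.81 = 12.3606 kN/m³.
The plate makes 23.8° with the vertical, i.e. θ = 90° − 23.8° = 66.2° to the horizontal. Measuring y along the incline from the free-surface line, vertical depth h = y·sinθ with sinθ = 0.914960.
With the apex up, the centroid sits 2h/3 = 2 × 3.4/3 = 2.26667 m below the apex, so y_c = 1.2 + 2.26667 = 3.46667 m and h_c = 3.46667 × 0.914960 = 3.17186 m.
A = ½ × 4 × 3.4 = 6.8 m².
Resultant F = γ·h_c·A = 12.3606 × 3.17186 × 6.8 = 266.601 kN.
I_c = b·h³/36 = 4 × 3.4³/36 = 4.36711 m⁴.
Centre of pressure: y_p = y_c + I_c/(y_c·A) = 3.46667 + 4.36711/(3.46667 × 6.8) = 3.46667 + 0.185256 = 3.65193 m along the plane.

y_p = 3.652 m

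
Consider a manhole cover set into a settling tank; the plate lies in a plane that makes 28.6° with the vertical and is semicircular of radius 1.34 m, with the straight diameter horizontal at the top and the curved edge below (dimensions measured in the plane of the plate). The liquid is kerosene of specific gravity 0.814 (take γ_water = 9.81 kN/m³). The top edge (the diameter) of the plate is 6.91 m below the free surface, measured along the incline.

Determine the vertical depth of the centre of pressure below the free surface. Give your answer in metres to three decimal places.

γ = 0.814 × 9.81 = 7.98534 kN/m³.
The plate makes 28.6° with the vertical, i.e. θ = 90° − 28.6° = 61.4° to the horizontal. Measuring y along the incline from the free-surface line, vertical depth h = y·sinθ with sinθ = 0.877983.
The centroid of a semicircle lies 4r/(3π) = 0.568714 m from the diameter, here below the top edge, so y_c = 6.91 + 0.568714 = 7.47871 m and h_c = 7.47871 × 0.877983 = 6.56618 m.
A = πr²/2 = π × 1.34²/2 = 2.82052 m².
Resultant F = γ·h_c·A = 7.98534 × 6.56618 × 2.82052 = 147.889 kN.
I_c = (π/8 − 8/(9π))·r⁴ = 0.109757 × 1.34⁴ = 0.353876 m⁴.
Centre of pressure: y_p = y_c + I_c/(y_c·A) = 7.47871 + 0.353876/(7.47871 × 2.82052) = 7.47871 + 0.0167763 = 7.49549 m along the plane.
Vertically, h_p = y_p·sinθ = 7.49549 × 0.877983 = 6.58091 m.

h_p = 6.581 m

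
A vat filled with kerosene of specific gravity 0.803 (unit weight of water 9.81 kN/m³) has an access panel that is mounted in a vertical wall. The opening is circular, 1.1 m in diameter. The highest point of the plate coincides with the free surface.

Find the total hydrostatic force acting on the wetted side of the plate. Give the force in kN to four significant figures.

γ = 0.803 × 9.81 = 7.87743 kN/m³.
The centroid is at the centre, 0.55 m below the top of the plate, so the centroid depth is h_c = 0.55 m.
A = π(0.55)² = 0.950332 m².
Resultant F = γ·h_c·A = 7.87743 × 0.55 × 0.950332 = 4.1174 kN.

F ≈ 4.117 kN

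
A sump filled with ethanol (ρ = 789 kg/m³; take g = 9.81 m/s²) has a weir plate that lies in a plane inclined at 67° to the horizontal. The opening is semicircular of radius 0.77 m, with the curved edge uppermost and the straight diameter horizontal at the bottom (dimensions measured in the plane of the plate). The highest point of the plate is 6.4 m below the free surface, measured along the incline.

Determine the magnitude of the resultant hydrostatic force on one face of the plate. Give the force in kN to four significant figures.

F ≈ 45.41 kN

γ = ρg = 789 × 9.81 / 1000 = 7.74009 kN/m³.
Let θ = 67° be the plate's angle to the horizontal; measure y along the incline from where the plane meets the free surface. Vertical depth h = y·sinθ with sinθ = 0.920505.
The centroid lies 4r/(3π) = 0.326798 m above the diameter, so r − 4r/(3π) = 0.77 − 0.326798 = 0.443202 m below the topmost point, so y_c = 6.4 + 0.443202 = 6.8432 m and h_c = 6.8432 × 0.920505 = 6.2992 m.
A = πr²/2 = π × 0.77²/2 = 0.931325 m².
Resultant F = γ·h_c·A = 7.74009 × 6.2992 × 0.931325 = 45.408 kN.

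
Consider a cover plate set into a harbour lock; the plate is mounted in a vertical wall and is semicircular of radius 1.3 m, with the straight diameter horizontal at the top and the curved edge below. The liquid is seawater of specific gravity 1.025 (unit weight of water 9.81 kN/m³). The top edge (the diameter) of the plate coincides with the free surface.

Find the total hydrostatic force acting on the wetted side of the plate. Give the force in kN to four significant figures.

γ = 1.025 × 9.81 = 10.05525 kN/m³.
The centroid of a semicircle lies 4r/(3π) = 0.551737 m from the diameter, here below the top edge, so the centroid depth is h_c = 0.551737 m.
A = πr²/2 = π × 1.3²/2 = 2.65465 m².
Resultant F = γ·h_c·A = 10.05525 × 0.551737 × 2.65465 = 14.7276 kN.

F ≈ 14.73 kN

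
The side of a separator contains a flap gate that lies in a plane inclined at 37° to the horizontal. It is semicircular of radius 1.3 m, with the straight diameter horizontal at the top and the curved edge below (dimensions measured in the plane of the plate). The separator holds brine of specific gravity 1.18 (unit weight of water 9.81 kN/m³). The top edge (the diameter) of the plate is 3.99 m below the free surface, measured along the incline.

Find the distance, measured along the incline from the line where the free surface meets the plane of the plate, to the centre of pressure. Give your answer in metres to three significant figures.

y_p = 4.57 m

γ = 1.18 × 9.81 = 11.5758 kN/m³.
Let θ = 37° be the plate's angle to the horizontal; measure y along the incline from where the plane meets the free surface. Vertical depth h = y·sinθ with sinθ = 0.601815.
The centroid of a semicircle lies 4r/(3π) = 0.551737 m from the diameter, here below the top edge, so y_c = 3.99 + 0.551737 = 4.54174 m and h_c = 4.54174 × 0.601815 = 2.73329 m.
A = πr²/2 = π × 1.3²/2 = 2.65465 m².
Resultant F = γ·h_c·A = 11.5758 × 2.73329 × 2.65465 = 83.9932 kN.
I_c = (π/8 − 8/(9π))·r⁴ = 0.109757 × 1.3⁴ = 0.313477 m⁴.
Centre of pressure: y_p = y_c + I_c/(y_c·A) = 4.54174 + 0.313477/(4.54174 × 2.65465) = 4.54174 + 0.0260002 = 4.56774 m along the plane.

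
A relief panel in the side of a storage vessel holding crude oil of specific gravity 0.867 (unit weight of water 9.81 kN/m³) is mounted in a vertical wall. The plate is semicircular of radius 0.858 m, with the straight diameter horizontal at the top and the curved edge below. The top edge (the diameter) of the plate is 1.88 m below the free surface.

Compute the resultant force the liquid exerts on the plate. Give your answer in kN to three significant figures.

γ = 0.867 × 9.81 = 8.50527 kN/m³.
The centroid of a semicircle lies 4r/(3π) = 0.364147 m from the diameter, here below the top edge, so the centroid depth is h_c = 1.88 + 0.364147 = 2.24415 m.
A = πr²/2 = π × 0.858²/2 = 1.15636 m².
Resultant F = γ·h_c·A = 8.50527 × 2.24415 × 1.15636 = 22.0716 kN.

F ≈ 22.1 kN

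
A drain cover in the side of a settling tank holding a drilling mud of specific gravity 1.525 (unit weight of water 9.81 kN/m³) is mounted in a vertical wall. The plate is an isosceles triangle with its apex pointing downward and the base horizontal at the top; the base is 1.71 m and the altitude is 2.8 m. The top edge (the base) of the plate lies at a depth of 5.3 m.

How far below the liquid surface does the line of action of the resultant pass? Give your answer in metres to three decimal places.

h_p = 6.303 m

γ = 1.525 × 9.81 = 14.96025 kN/m³.
With the apex down, the centroid sits h/3 = 2.8/3 = 0.933333 m below the base (the top edge), so the centroid depth is h_c = 5.3 + 0.933333 = 6.23333 m.
A = ½ × 1.71 × 2.8 = 2.394 m².
Resultant F = γ·h_c·A = 14.96025 × 6.23333 × 2.394 = 223.246 kN.
I_c = b·h³/36 = 1.71 × 2.8³/36 = 1.04272 m⁴.
Centre of pressure: y_p = y_c + I_c/(y_c·A) = 6.23333 + 1.04272/(6.23333 × 2.394) = 6.23333 + 0.0698753 = 6.30321 m along the plane.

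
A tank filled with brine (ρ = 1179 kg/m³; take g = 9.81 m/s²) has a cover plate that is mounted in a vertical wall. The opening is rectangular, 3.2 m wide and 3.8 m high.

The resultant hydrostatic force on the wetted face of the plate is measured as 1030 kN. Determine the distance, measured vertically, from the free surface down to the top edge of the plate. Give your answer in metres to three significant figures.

γ = ρg = 1179 × 9.81 / 1000 = 11.56599 kN/m³.
A = 3.2 × 3.8 = 12.16 m².
From F = γ·h_c·A, the centroid depth is h_c = 1030/(11.56599 × 12.16) = 7.32354 m.
The centroid lies 3.8/2 = 1.9 m below the top edge, so the top edge sits at h_top = 7.32354 − 1.9 = 5.42354 m below the surface.

d_top ≈ 5.42 m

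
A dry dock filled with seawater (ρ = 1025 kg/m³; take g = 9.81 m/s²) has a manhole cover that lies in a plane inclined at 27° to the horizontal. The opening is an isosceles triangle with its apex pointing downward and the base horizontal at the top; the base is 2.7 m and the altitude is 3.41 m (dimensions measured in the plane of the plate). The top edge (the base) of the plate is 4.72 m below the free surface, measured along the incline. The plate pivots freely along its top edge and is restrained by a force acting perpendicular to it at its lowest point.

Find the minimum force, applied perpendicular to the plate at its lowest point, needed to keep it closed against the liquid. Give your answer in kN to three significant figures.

γ = ρg = 1025 × 9.81 / 1000 = 10.05525 kN/m³.
Let θ = 27° be the plate's angle to the horizontal; measure y along the incline from where the plane meets the free surface. Vertical depth h = y·sinθ with sinθ = 0.453990.
With the apex down, the centroid sits h/3 = 3.41/3 = 1.13667 m below the base (the top edge), so y_c = 4.72 + 1.13667 = 5.85667 m and h_c = 5.85667 × 0.453990 = 2.65887 m.
A = ½ × 2.7 × 3.41 = 4.6035 m².
Resultant F = γ·h_c·A = 10.05525 × 2.65887 × 4.6035 = 123.077 kN.
I_c = b·h³/36 = 2.7 × 3.41³/36 = 2.97389 m⁴.
Centre of pressure: y_p = y_c + I_c/(y_c·A) = 5.85667 + 2.97389/(5.85667 × 4.6035) = 5.85667 + 0.110303 = 5.96697 m along the plane.
The resultant acts 1.13667 + 0.110303 = 1.24697 m (along the plate) below the hinge at the top edge, so the moment about the hinge is M = F × 1.24697 = 123.077 × 1.24697 = 153.473 kN·m.
A normal force at the bottom, 3.41 m from the hinge, must supply this moment: P = 153.473/3.41 = 45.0067 kN.

P ≈ 45.0 kN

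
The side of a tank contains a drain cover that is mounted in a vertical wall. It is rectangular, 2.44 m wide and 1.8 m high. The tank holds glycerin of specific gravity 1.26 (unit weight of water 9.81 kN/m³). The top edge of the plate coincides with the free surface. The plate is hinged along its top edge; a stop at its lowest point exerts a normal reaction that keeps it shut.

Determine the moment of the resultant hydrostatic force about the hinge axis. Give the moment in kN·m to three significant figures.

γ = 1.26 × 9.81 = 12.3606 kN/m³.
The centroid lies 1.8/2 = 0.9 m below the top edge, so the centroid depth is h_c = 0.9 m.
A = 2.44 × 1.8 = 4.392 m².
Resultant F = γ·h_c·A = 12.3606 × 0.9 × 4.392 = 48.859 kN.
I_c = b·h³/12 = 2.44 × 1.8³/12 = 1.18584 m⁴.
Centre of pressure: y_p = y_c + I_c/(y_c·A) = 0.9 + 1.18584/(0.9 × 4.392) = 0.9 + 0.3 = 1.2 m along the plane.
The resultant acts 0.9 + 0.3 = 1.2 m (along the plate) below the hinge at the top edge, so the moment about the hinge is M = F × 1.2 = 48.859 × 1.2 = 58.6308 kN·m.

M ≈ 58.6 kN·m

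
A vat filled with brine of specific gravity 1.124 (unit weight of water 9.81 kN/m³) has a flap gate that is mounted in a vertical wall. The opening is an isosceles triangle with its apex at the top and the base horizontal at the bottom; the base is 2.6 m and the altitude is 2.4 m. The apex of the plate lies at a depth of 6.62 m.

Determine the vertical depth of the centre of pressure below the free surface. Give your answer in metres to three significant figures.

h_p = 8.26 m

γ = 1.124 × 9.81 = 11.02644 kN/m³.
With the apex up, the centroid sits 2h/3 = 2 × 2.4/3 = 1.6 m below the apex, so the centroid depth is h_c = 6.62 + 1.6 = 8.22 m.
A = ½ × 2.6 × 2.4 = 3.12 m².
Resultant F = γ·h_c·A = 11.02644 × 8.22 × 3.12 = 282.788 kN.
I_c = b·h³/36 = 2.6 × 2.4³/36 = 0.9984 m⁴.
Centre of pressure: y_p = y_c + I_c/(y_c·A) = 8.22 + 0.9984/(8.22 × 3.12) = 8.22 + 0.0389294 = 8.25893 m along the plane.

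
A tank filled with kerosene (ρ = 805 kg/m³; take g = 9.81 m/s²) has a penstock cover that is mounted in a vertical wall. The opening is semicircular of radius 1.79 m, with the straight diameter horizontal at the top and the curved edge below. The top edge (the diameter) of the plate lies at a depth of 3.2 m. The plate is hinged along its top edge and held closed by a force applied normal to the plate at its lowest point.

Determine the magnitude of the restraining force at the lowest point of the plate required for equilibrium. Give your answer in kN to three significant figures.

P ≈ 71.8 kN

γ = ρg = 805 × 9.81 / 1000 = 7.89705 kN/m³.
The centroid of a semicircle lies 4r/(3π) = 0.7597 m from the diameter, here below the top edge, so the centroid depth is h_c = 3.2 + 0.7597 = 3.9597 m.
A = πr²/2 = π × 1.79²/2 = 5.03299 m².
Resultant F = γ·h_c·A = 7.89705 × 3.9597 × 5.03299 = 157.381 kN.
I_c = (π/8 − 8/(9π))·r⁴ = 0.109757 × 1.79⁴ = 1.12679 m⁴.
Centre of pressure: y_p = y_c + I_c/(y_c·A) = 3.9597 + 1.12679/(3.9597 × 5.03299) = 3.9597 + 0.0565398 = 4.01624 m along the plane.
The resultant acts 0.7597 + 0.0565398 = 0.81624 m (along the plate) below the hinge at the top edge, so the moment about the hinge is M = F × 0.81624 = 157.381 × 0.81624 = 128.461 kN·m.
A normal force at the bottom, 1.79 m from the hinge, must supply this moment: P = 128.461/1.79 = 71.7659 kN.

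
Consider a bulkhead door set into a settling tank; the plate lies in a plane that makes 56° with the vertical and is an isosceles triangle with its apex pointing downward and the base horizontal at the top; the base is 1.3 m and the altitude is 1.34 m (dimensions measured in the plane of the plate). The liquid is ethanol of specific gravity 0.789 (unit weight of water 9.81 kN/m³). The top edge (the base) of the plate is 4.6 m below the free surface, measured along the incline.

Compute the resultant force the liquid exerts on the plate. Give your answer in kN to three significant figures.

F ≈ 19.0 kN

γ = 0.789 × 9.81 = 7.74009 kN/m³.
The plate makes 56° with the vertical, i.e. θ = 90° − 56° = 34° to the horizontal. Measuring y along the incline from the free-surface line, vertical depth h = y·sinθ with sinθ = 0.559193.
With the apex down, the centroid sits h/3 = 1.34/3 = 0.446667 m below the base (the top edge), so y_c = 4.6 + 0.446667 = 5.04667 m and h_c = 5.04667 × 0.559193 = 2.82206 m.
A = ½ × 1.3 × 1.34 = 0.871 m².
Resultant F = γ·h_c·A = 7.74009 × 2.82206 × 0.871 = 19.0253 kN.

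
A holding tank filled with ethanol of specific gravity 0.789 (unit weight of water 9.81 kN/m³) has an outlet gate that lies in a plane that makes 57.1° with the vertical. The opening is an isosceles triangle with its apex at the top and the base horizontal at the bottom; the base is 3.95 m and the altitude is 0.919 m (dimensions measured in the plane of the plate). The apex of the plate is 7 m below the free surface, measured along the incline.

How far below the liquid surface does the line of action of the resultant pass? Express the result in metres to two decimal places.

γ = 0.789 × 9.81 = 7.74009 kN/m³.
The plate makes 57.1° with the vertical, i.e. θ = 90° − 57.1° = 32.9° to the horizontal. Measuring y along the incline from the free-surface line, vertical depth h = y·sinθ with sinθ = 0.543174.
With the apex up, the centroid sits 2h/3 = 2 × 0.919/3 = 0.612667 m below the apex, so y_c = 7 + 0.612667 = 7.61267 m and h_c = 7.61267 × 0.543174 = 4.135 m.
A = ½ × 3.95 × 0.919 = 1.81503 m².
Resultant F = γ·h_c·A = 7.74009 × 4.135 × 1.81503 = 58.0905 kN.
I_c = b·h³/36 = 3.95 × 0.919³/36 = 0.0851611 m⁴.
Centre of pressure: y_p = y_c + I_c/(y_c·A) = 7.61267 + 0.0851611/(7.61267 × 1.81503) = 7.61267 + 0.0061634 = 7.61883 m along the plane.
Vertically, h_p = y_p·sinθ = 7.61883 × 0.543174 = 4.13835 m.

h_p = 4.14 m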